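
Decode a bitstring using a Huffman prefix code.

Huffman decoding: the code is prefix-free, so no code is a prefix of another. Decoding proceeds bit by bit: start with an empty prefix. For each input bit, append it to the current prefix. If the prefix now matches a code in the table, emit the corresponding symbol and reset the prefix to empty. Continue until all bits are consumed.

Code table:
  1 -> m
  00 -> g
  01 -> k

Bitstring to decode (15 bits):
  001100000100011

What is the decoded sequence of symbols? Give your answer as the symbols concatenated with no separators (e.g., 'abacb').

Bit 0: prefix='0' (no match yet)
Bit 1: prefix='00' -> emit 'g', reset
Bit 2: prefix='1' -> emit 'm', reset
Bit 3: prefix='1' -> emit 'm', reset
Bit 4: prefix='0' (no match yet)
Bit 5: prefix='00' -> emit 'g', reset
Bit 6: prefix='0' (no match yet)
Bit 7: prefix='00' -> emit 'g', reset
Bit 8: prefix='0' (no match yet)
Bit 9: prefix='01' -> emit 'k', reset
Bit 10: prefix='0' (no match yet)
Bit 11: prefix='00' -> emit 'g', reset
Bit 12: prefix='0' (no match yet)
Bit 13: prefix='01' -> emit 'k', reset
Bit 14: prefix='1' -> emit 'm', reset

Answer: gmmggkgkm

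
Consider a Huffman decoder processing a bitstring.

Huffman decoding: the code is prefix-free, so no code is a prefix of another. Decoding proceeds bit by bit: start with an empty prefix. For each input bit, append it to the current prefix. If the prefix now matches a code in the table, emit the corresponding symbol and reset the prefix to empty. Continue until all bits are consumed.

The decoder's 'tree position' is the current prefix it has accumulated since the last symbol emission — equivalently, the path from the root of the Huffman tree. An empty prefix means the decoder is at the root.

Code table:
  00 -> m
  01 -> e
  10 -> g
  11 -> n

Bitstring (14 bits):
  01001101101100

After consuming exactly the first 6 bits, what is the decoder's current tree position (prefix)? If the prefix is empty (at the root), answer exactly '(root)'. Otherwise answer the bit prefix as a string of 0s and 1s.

Bit 0: prefix='0' (no match yet)
Bit 1: prefix='01' -> emit 'e', reset
Bit 2: prefix='0' (no match yet)
Bit 3: prefix='00' -> emit 'm', reset
Bit 4: prefix='1' (no match yet)
Bit 5: prefix='11' -> emit 'n', reset

Answer: (root)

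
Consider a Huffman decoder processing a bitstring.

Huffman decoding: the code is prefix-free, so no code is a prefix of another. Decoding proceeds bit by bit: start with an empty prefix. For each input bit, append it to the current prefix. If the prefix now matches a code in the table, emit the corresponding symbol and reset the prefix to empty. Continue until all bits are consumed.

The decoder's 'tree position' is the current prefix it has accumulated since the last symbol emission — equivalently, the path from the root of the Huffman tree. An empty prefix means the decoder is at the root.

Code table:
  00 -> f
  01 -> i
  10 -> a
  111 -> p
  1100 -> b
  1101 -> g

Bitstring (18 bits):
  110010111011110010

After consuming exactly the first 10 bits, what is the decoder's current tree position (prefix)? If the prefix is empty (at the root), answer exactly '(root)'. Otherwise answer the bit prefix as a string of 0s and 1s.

Bit 0: prefix='1' (no match yet)
Bit 1: prefix='11' (no match yet)
Bit 2: prefix='110' (no match yet)
Bit 3: prefix='1100' -> emit 'b', reset
Bit 4: prefix='1' (no match yet)
Bit 5: prefix='10' -> emit 'a', reset
Bit 6: prefix='1' (no match yet)
Bit 7: prefix='11' (no match yet)
Bit 8: prefix='111' -> emit 'p', reset
Bit 9: prefix='0' (no match yet)

Answer: 0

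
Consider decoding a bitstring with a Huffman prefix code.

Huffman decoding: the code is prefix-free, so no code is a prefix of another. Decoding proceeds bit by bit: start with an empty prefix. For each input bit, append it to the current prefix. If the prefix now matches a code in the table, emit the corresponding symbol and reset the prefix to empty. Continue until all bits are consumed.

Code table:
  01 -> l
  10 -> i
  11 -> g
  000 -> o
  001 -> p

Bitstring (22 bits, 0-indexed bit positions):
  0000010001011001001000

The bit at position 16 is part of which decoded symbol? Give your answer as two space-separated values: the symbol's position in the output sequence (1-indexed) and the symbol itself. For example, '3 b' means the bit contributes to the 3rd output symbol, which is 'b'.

Bit 0: prefix='0' (no match yet)
Bit 1: prefix='00' (no match yet)
Bit 2: prefix='000' -> emit 'o', reset
Bit 3: prefix='0' (no match yet)
Bit 4: prefix='00' (no match yet)
Bit 5: prefix='001' -> emit 'p', reset
Bit 6: prefix='0' (no match yet)
Bit 7: prefix='00' (no match yet)
Bit 8: prefix='000' -> emit 'o', reset
Bit 9: prefix='1' (no match yet)
Bit 10: prefix='10' -> emit 'i', reset
Bit 11: prefix='1' (no match yet)
Bit 12: prefix='11' -> emit 'g', reset
Bit 13: prefix='0' (no match yet)
Bit 14: prefix='00' (no match yet)
Bit 15: prefix='001' -> emit 'p', reset
Bit 16: prefix='0' (no match yet)
Bit 17: prefix='00' (no match yet)
Bit 18: prefix='001' -> emit 'p', reset
Bit 19: prefix='0' (no match yet)
Bit 20: prefix='00' (no match yet)

Answer: 7 p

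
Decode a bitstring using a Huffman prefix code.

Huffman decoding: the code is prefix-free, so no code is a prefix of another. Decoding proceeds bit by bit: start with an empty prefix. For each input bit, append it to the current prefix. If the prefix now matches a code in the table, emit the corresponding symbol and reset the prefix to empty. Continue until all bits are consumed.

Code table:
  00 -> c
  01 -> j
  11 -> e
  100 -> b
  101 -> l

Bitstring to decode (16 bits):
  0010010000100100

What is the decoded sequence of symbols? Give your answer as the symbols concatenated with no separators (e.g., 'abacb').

Answer: cbbcbb

Derivation:
Bit 0: prefix='0' (no match yet)
Bit 1: prefix='00' -> emit 'c', reset
Bit 2: prefix='1' (no match yet)
Bit 3: prefix='10' (no match yet)
Bit 4: prefix='100' -> emit 'b', reset
Bit 5: prefix='1' (no match yet)
Bit 6: prefix='10' (no match yet)
Bit 7: prefix='100' -> emit 'b', reset
Bit 8: prefix='0' (no match yet)
Bit 9: prefix='00' -> emit 'c', reset
Bit 10: prefix='1' (no match yet)
Bit 11: prefix='10' (no match yet)
Bit 12: prefix='100' -> emit 'b', reset
Bit 13: prefix='1' (no match yet)
Bit 14: prefix='10' (no match yet)
Bit 15: prefix='100' -> emit 'b', reset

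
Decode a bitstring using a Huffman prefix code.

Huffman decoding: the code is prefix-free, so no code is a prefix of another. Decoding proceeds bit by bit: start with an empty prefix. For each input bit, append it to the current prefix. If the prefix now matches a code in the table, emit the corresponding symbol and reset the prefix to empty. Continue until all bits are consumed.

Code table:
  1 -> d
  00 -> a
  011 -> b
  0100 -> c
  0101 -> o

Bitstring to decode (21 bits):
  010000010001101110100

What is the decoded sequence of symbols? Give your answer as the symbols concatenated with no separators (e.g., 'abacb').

Bit 0: prefix='0' (no match yet)
Bit 1: prefix='01' (no match yet)
Bit 2: prefix='010' (no match yet)
Bit 3: prefix='0100' -> emit 'c', reset
Bit 4: prefix='0' (no match yet)
Bit 5: prefix='00' -> emit 'a', reset
Bit 6: prefix='0' (no match yet)
Bit 7: prefix='01' (no match yet)
Bit 8: prefix='010' (no match yet)
Bit 9: prefix='0100' -> emit 'c', reset
Bit 10: prefix='0' (no match yet)
Bit 11: prefix='01' (no match yet)
Bit 12: prefix='011' -> emit 'b', reset
Bit 13: prefix='0' (no match yet)
Bit 14: prefix='01' (no match yet)
Bit 15: prefix='011' -> emit 'b', reset
Bit 16: prefix='1' -> emit 'd', reset
Bit 17: prefix='0' (no match yet)
Bit 18: prefix='01' (no match yet)
Bit 19: prefix='010' (no match yet)
Bit 20: prefix='0100' -> emit 'c', reset

Answer: cacbbdc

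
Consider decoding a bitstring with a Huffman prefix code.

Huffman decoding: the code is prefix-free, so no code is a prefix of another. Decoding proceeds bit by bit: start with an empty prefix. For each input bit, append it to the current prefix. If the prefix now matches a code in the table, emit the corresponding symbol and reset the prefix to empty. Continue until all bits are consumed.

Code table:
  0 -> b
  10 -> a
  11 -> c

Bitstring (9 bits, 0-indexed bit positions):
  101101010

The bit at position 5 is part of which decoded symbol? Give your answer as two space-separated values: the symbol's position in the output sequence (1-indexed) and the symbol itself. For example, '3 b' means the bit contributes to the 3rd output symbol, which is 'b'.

Answer: 4 a

Derivation:
Bit 0: prefix='1' (no match yet)
Bit 1: prefix='10' -> emit 'a', reset
Bit 2: prefix='1' (no match yet)
Bit 3: prefix='11' -> emit 'c', reset
Bit 4: prefix='0' -> emit 'b', reset
Bit 5: prefix='1' (no match yet)
Bit 6: prefix='10' -> emit 'a', reset
Bit 7: prefix='1' (no match yet)
Bit 8: prefix='10' -> emit 'a', reset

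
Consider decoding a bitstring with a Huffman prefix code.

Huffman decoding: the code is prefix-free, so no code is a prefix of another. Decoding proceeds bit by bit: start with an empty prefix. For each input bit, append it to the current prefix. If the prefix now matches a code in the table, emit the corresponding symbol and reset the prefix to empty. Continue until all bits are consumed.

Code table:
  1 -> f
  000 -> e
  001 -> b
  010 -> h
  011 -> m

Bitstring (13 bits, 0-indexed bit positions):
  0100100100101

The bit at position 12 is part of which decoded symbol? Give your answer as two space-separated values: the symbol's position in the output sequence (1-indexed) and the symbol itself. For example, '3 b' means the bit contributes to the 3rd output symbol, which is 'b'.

Bit 0: prefix='0' (no match yet)
Bit 1: prefix='01' (no match yet)
Bit 2: prefix='010' -> emit 'h', reset
Bit 3: prefix='0' (no match yet)
Bit 4: prefix='01' (no match yet)
Bit 5: prefix='010' -> emit 'h', reset
Bit 6: prefix='0' (no match yet)
Bit 7: prefix='01' (no match yet)
Bit 8: prefix='010' -> emit 'h', reset
Bit 9: prefix='0' (no match yet)
Bit 10: prefix='01' (no match yet)
Bit 11: prefix='010' -> emit 'h', reset
Bit 12: prefix='1' -> emit 'f', reset

Answer: 5 f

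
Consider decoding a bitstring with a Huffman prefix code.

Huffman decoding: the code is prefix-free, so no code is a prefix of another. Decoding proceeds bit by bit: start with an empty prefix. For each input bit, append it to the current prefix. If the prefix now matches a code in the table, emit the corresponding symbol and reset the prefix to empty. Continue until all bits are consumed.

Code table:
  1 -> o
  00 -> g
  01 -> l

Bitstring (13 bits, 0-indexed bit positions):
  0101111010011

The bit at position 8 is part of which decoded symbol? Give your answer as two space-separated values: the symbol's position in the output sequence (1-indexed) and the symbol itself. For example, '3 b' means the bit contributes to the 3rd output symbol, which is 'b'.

Answer: 6 l

Derivation:
Bit 0: prefix='0' (no match yet)
Bit 1: prefix='01' -> emit 'l', reset
Bit 2: prefix='0' (no match yet)
Bit 3: prefix='01' -> emit 'l', reset
Bit 4: prefix='1' -> emit 'o', reset
Bit 5: prefix='1' -> emit 'o', reset
Bit 6: prefix='1' -> emit 'o', reset
Bit 7: prefix='0' (no match yet)
Bit 8: prefix='01' -> emit 'l', reset
Bit 9: prefix='0' (no match yet)
Bit 10: prefix='00' -> emit 'g', reset
Bit 11: prefix='1' -> emit 'o', reset
Bit 12: prefix='1' -> emit 'o', reset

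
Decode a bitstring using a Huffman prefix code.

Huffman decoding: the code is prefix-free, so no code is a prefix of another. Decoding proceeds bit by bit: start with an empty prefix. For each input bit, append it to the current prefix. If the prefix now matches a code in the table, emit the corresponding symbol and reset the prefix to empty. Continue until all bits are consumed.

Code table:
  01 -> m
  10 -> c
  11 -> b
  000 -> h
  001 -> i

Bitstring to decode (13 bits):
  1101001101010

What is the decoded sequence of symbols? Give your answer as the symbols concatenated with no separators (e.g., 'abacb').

Answer: bmiccc

Derivation:
Bit 0: prefix='1' (no match yet)
Bit 1: prefix='11' -> emit 'b', reset
Bit 2: prefix='0' (no match yet)
Bit 3: prefix='01' -> emit 'm', reset
Bit 4: prefix='0' (no match yet)
Bit 5: prefix='00' (no match yet)
Bit 6: prefix='001' -> emit 'i', reset
Bit 7: prefix='1' (no match yet)
Bit 8: prefix='10' -> emit 'c', reset
Bit 9: prefix='1' (no match yet)
Bit 10: prefix='10' -> emit 'c', reset
Bit 11: prefix='1' (no match yet)
Bit 12: prefix='10' -> emit 'c', reset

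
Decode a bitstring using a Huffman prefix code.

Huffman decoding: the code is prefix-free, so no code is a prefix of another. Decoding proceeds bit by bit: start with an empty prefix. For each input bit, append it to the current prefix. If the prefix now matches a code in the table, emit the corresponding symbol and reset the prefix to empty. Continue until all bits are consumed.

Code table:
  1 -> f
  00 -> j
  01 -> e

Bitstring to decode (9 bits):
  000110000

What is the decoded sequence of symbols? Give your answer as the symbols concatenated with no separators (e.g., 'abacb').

Bit 0: prefix='0' (no match yet)
Bit 1: prefix='00' -> emit 'j', reset
Bit 2: prefix='0' (no match yet)
Bit 3: prefix='01' -> emit 'e', reset
Bit 4: prefix='1' -> emit 'f', reset
Bit 5: prefix='0' (no match yet)
Bit 6: prefix='00' -> emit 'j', reset
Bit 7: prefix='0' (no match yet)
Bit 8: prefix='00' -> emit 'j', reset

Answer: jefjj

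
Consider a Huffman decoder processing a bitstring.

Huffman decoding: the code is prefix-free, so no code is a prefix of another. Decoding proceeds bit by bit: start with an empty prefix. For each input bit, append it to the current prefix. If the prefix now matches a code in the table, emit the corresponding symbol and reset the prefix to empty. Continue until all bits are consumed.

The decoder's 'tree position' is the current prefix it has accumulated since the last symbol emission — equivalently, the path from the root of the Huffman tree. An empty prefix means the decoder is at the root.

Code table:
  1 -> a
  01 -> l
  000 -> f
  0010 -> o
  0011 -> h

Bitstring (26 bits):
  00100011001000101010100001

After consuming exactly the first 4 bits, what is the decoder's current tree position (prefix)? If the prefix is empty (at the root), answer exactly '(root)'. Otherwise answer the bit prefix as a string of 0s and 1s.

Bit 0: prefix='0' (no match yet)
Bit 1: prefix='00' (no match yet)
Bit 2: prefix='001' (no match yet)
Bit 3: prefix='0010' -> emit 'o', reset

Answer: (root)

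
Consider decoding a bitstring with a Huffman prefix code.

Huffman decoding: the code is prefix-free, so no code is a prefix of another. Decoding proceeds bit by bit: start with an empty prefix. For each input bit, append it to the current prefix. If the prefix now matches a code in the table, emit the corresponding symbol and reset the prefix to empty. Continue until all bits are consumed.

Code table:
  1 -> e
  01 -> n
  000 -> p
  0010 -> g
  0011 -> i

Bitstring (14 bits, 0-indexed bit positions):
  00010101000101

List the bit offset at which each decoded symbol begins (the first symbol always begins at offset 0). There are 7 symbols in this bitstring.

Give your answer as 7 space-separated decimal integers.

Bit 0: prefix='0' (no match yet)
Bit 1: prefix='00' (no match yet)
Bit 2: prefix='000' -> emit 'p', reset
Bit 3: prefix='1' -> emit 'e', reset
Bit 4: prefix='0' (no match yet)
Bit 5: prefix='01' -> emit 'n', reset
Bit 6: prefix='0' (no match yet)
Bit 7: prefix='01' -> emit 'n', reset
Bit 8: prefix='0' (no match yet)
Bit 9: prefix='00' (no match yet)
Bit 10: prefix='000' -> emit 'p', reset
Bit 11: prefix='1' -> emit 'e', reset
Bit 12: prefix='0' (no match yet)
Bit 13: prefix='01' -> emit 'n', reset

Answer: 0 3 4 6 8 11 12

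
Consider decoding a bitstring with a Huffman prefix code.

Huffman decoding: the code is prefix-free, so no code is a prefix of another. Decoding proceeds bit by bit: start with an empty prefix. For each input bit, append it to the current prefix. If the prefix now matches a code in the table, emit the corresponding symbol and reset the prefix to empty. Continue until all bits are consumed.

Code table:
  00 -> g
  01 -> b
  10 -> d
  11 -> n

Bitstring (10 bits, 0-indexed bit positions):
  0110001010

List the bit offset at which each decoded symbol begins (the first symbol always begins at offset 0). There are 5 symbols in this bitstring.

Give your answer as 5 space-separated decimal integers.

Answer: 0 2 4 6 8

Derivation:
Bit 0: prefix='0' (no match yet)
Bit 1: prefix='01' -> emit 'b', reset
Bit 2: prefix='1' (no match yet)
Bit 3: prefix='10' -> emit 'd', reset
Bit 4: prefix='0' (no match yet)
Bit 5: prefix='00' -> emit 'g', reset
Bit 6: prefix='1' (no match yet)
Bit 7: prefix='10' -> emit 'd', reset
Bit 8: prefix='1' (no match yet)
Bit 9: prefix='10' -> emit 'd', reset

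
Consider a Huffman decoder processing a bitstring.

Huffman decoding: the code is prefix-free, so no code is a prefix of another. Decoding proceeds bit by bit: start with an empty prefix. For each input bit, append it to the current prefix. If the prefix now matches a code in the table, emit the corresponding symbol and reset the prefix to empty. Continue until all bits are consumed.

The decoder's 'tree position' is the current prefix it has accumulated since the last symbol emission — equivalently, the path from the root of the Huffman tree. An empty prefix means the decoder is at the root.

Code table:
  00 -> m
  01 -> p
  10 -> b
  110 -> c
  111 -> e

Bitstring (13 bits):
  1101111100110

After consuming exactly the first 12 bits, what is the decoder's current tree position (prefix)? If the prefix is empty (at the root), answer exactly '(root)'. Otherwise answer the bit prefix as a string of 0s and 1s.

Bit 0: prefix='1' (no match yet)
Bit 1: prefix='11' (no match yet)
Bit 2: prefix='110' -> emit 'c', reset
Bit 3: prefix='1' (no match yet)
Bit 4: prefix='11' (no match yet)
Bit 5: prefix='111' -> emit 'e', reset
Bit 6: prefix='1' (no match yet)
Bit 7: prefix='11' (no match yet)
Bit 8: prefix='110' -> emit 'c', reset
Bit 9: prefix='0' (no match yet)
Bit 10: prefix='01' -> emit 'p', reset
Bit 11: prefix='1' (no match yet)

Answer: 1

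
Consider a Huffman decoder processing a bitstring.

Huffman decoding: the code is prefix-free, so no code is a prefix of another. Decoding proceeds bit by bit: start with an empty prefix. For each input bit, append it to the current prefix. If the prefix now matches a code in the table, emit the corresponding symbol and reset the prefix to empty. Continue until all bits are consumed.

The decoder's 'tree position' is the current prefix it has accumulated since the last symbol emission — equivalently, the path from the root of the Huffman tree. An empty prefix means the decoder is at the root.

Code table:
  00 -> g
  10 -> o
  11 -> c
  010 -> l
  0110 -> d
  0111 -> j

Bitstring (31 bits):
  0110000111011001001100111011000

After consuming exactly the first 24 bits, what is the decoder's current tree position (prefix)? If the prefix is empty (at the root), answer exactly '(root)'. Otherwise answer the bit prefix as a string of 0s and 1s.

Answer: 011

Derivation:
Bit 0: prefix='0' (no match yet)
Bit 1: prefix='01' (no match yet)
Bit 2: prefix='011' (no match yet)
Bit 3: prefix='0110' -> emit 'd', reset
Bit 4: prefix='0' (no match yet)
Bit 5: prefix='00' -> emit 'g', reset
Bit 6: prefix='0' (no match yet)
Bit 7: prefix='01' (no match yet)
Bit 8: prefix='011' (no match yet)
Bit 9: prefix='0111' -> emit 'j', reset
Bit 10: prefix='0' (no match yet)
Bit 11: prefix='01' (no match yet)
Bit 12: prefix='011' (no match yet)
Bit 13: prefix='0110' -> emit 'd', reset
Bit 14: prefix='0' (no match yet)
Bit 15: prefix='01' (no match yet)
Bit 16: prefix='010' -> emit 'l', reset
Bit 17: prefix='0' (no match yet)
Bit 18: prefix='01' (no match yet)
Bit 19: prefix='011' (no match yet)
Bit 20: prefix='0110' -> emit 'd', reset
Bit 21: prefix='0' (no match yet)
Bit 22: prefix='01' (no match yet)
Bit 23: prefix='011' (no match yet)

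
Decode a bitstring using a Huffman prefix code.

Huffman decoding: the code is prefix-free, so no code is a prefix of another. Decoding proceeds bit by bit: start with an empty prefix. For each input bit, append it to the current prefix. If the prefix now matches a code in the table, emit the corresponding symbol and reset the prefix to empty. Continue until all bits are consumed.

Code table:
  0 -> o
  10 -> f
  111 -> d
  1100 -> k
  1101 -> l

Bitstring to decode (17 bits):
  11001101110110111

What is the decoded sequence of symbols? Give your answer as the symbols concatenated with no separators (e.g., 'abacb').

Answer: kllfd

Derivation:
Bit 0: prefix='1' (no match yet)
Bit 1: prefix='11' (no match yet)
Bit 2: prefix='110' (no match yet)
Bit 3: prefix='1100' -> emit 'k', reset
Bit 4: prefix='1' (no match yet)
Bit 5: prefix='11' (no match yet)
Bit 6: prefix='110' (no match yet)
Bit 7: prefix='1101' -> emit 'l', reset
Bit 8: prefix='1' (no match yet)
Bit 9: prefix='11' (no match yet)
Bit 10: prefix='110' (no match yet)
Bit 11: prefix='1101' -> emit 'l', reset
Bit 12: prefix='1' (no match yet)
Bit 13: prefix='10' -> emit 'f', reset
Bit 14: prefix='1' (no match yet)
Bit 15: prefix='11' (no match yet)
Bit 16: prefix='111' -> emit 'd', reset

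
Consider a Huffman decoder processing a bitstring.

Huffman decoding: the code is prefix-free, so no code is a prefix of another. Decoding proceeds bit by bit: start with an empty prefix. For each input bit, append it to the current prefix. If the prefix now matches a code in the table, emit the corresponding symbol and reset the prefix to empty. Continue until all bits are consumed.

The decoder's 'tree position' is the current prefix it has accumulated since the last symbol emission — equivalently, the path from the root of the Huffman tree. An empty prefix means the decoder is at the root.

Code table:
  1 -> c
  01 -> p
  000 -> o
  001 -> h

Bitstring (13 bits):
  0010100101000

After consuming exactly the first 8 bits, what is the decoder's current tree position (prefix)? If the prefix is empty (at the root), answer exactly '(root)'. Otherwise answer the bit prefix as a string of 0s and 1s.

Answer: (root)

Derivation:
Bit 0: prefix='0' (no match yet)
Bit 1: prefix='00' (no match yet)
Bit 2: prefix='001' -> emit 'h', reset
Bit 3: prefix='0' (no match yet)
Bit 4: prefix='01' -> emit 'p', reset
Bit 5: prefix='0' (no match yet)
Bit 6: prefix='00' (no match yet)
Bit 7: prefix='001' -> emit 'h', reset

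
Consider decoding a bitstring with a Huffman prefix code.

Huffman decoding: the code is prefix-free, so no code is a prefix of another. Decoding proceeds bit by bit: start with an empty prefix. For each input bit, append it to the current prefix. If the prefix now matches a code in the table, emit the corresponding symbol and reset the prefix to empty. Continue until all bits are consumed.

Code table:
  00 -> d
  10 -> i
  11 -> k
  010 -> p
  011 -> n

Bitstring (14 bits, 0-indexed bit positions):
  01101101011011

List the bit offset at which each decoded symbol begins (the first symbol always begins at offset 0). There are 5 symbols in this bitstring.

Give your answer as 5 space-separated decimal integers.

Answer: 0 3 6 9 11

Derivation:
Bit 0: prefix='0' (no match yet)
Bit 1: prefix='01' (no match yet)
Bit 2: prefix='011' -> emit 'n', reset
Bit 3: prefix='0' (no match yet)
Bit 4: prefix='01' (no match yet)
Bit 5: prefix='011' -> emit 'n', reset
Bit 6: prefix='0' (no match yet)
Bit 7: prefix='01' (no match yet)
Bit 8: prefix='010' -> emit 'p', reset
Bit 9: prefix='1' (no match yet)
Bit 10: prefix='11' -> emit 'k', reset
Bit 11: prefix='0' (no match yet)
Bit 12: prefix='01' (no match yet)
Bit 13: prefix='011' -> emit 'n', reset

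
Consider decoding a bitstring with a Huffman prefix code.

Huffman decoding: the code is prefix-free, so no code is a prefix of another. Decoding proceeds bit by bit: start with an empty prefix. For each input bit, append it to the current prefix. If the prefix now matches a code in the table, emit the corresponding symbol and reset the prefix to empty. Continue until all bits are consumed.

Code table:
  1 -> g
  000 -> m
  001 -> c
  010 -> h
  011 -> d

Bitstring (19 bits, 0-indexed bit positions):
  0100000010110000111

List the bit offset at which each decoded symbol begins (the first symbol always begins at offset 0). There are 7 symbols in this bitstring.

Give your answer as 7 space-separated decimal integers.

Bit 0: prefix='0' (no match yet)
Bit 1: prefix='01' (no match yet)
Bit 2: prefix='010' -> emit 'h', reset
Bit 3: prefix='0' (no match yet)
Bit 4: prefix='00' (no match yet)
Bit 5: prefix='000' -> emit 'm', reset
Bit 6: prefix='0' (no match yet)
Bit 7: prefix='00' (no match yet)
Bit 8: prefix='001' -> emit 'c', reset
Bit 9: prefix='0' (no match yet)
Bit 10: prefix='01' (no match yet)
Bit 11: prefix='011' -> emit 'd', reset
Bit 12: prefix='0' (no match yet)
Bit 13: prefix='00' (no match yet)
Bit 14: prefix='000' -> emit 'm', reset
Bit 15: prefix='0' (no match yet)
Bit 16: prefix='01' (no match yet)
Bit 17: prefix='011' -> emit 'd', reset
Bit 18: prefix='1' -> emit 'g', reset

Answer: 0 3 6 9 12 15 18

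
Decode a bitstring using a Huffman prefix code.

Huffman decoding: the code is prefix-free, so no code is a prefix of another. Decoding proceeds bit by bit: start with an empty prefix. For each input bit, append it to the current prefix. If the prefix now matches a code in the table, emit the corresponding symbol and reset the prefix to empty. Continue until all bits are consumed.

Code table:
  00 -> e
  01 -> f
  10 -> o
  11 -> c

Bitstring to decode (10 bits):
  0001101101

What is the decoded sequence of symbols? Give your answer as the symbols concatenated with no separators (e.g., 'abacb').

Answer: efocf

Derivation:
Bit 0: prefix='0' (no match yet)
Bit 1: prefix='00' -> emit 'e', reset
Bit 2: prefix='0' (no match yet)
Bit 3: prefix='01' -> emit 'f', reset
Bit 4: prefix='1' (no match yet)
Bit 5: prefix='10' -> emit 'o', reset
Bit 6: prefix='1' (no match yet)
Bit 7: prefix='11' -> emit 'c', reset
Bit 8: prefix='0' (no match yet)
Bit 9: prefix='01' -> emit 'f', reset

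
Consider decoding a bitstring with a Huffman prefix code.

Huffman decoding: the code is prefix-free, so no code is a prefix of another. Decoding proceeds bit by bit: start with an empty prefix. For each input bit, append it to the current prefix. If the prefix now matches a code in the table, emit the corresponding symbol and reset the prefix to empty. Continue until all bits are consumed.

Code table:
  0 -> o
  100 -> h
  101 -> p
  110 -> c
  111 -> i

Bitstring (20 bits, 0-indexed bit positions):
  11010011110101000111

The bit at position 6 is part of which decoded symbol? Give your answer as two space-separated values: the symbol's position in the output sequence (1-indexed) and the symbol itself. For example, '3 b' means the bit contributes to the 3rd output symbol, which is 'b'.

Answer: 3 i

Derivation:
Bit 0: prefix='1' (no match yet)
Bit 1: prefix='11' (no match yet)
Bit 2: prefix='110' -> emit 'c', reset
Bit 3: prefix='1' (no match yet)
Bit 4: prefix='10' (no match yet)
Bit 5: prefix='100' -> emit 'h', reset
Bit 6: prefix='1' (no match yet)
Bit 7: prefix='11' (no match yet)
Bit 8: prefix='111' -> emit 'i', reset
Bit 9: prefix='1' (no match yet)
Bit 10: prefix='10' (no match yet)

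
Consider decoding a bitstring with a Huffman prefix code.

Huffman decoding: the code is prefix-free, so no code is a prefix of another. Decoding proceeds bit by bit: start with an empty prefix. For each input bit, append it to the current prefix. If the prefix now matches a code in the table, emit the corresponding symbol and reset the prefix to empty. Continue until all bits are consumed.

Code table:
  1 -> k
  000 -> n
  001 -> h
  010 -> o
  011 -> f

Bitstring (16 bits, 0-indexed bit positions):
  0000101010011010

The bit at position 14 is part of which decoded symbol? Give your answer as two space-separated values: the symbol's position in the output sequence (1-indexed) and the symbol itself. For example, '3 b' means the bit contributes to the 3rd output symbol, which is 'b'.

Bit 0: prefix='0' (no match yet)
Bit 1: prefix='00' (no match yet)
Bit 2: prefix='000' -> emit 'n', reset
Bit 3: prefix='0' (no match yet)
Bit 4: prefix='01' (no match yet)
Bit 5: prefix='010' -> emit 'o', reset
Bit 6: prefix='1' -> emit 'k', reset
Bit 7: prefix='0' (no match yet)
Bit 8: prefix='01' (no match yet)
Bit 9: prefix='010' -> emit 'o', reset
Bit 10: prefix='0' (no match yet)
Bit 11: prefix='01' (no match yet)
Bit 12: prefix='011' -> emit 'f', reset
Bit 13: prefix='0' (no match yet)
Bit 14: prefix='01' (no match yet)
Bit 15: prefix='010' -> emit 'o', reset

Answer: 6 o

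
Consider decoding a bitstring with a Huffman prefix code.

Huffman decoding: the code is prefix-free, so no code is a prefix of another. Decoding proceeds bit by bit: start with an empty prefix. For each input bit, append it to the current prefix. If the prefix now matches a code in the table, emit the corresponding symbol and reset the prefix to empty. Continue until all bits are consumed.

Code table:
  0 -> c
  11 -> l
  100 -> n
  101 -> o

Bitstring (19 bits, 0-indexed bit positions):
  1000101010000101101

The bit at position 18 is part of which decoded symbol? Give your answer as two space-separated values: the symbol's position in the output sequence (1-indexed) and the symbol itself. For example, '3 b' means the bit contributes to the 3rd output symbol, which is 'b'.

Answer: 9 o

Derivation:
Bit 0: prefix='1' (no match yet)
Bit 1: prefix='10' (no match yet)
Bit 2: prefix='100' -> emit 'n', reset
Bit 3: prefix='0' -> emit 'c', reset
Bit 4: prefix='1' (no match yet)
Bit 5: prefix='10' (no match yet)
Bit 6: prefix='101' -> emit 'o', reset
Bit 7: prefix='0' -> emit 'c', reset
Bit 8: prefix='1' (no match yet)
Bit 9: prefix='10' (no match yet)
Bit 10: prefix='100' -> emit 'n', reset
Bit 11: prefix='0' -> emit 'c', reset
Bit 12: prefix='0' -> emit 'c', reset
Bit 13: prefix='1' (no match yet)
Bit 14: prefix='10' (no match yet)
Bit 15: prefix='101' -> emit 'o', reset
Bit 16: prefix='1' (no match yet)
Bit 17: prefix='10' (no match yet)
Bit 18: prefix='101' -> emit 'o', reset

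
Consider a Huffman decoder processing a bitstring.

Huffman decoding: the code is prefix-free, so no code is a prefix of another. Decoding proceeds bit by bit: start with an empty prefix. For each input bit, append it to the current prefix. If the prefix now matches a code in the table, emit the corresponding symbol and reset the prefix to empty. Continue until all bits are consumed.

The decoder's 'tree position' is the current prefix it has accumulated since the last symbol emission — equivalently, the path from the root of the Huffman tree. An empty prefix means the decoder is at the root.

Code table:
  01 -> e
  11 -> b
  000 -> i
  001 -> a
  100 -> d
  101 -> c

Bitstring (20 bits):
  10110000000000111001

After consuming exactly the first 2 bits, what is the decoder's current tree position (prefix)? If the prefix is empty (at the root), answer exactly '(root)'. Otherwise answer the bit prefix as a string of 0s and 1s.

Bit 0: prefix='1' (no match yet)
Bit 1: prefix='10' (no match yet)

Answer: 10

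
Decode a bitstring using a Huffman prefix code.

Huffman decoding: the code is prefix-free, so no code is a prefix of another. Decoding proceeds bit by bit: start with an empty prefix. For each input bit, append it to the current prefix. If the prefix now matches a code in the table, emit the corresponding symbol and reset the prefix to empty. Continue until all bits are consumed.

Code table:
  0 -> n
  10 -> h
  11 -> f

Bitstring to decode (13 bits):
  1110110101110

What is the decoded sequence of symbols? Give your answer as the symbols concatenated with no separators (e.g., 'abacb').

Bit 0: prefix='1' (no match yet)
Bit 1: prefix='11' -> emit 'f', reset
Bit 2: prefix='1' (no match yet)
Bit 3: prefix='10' -> emit 'h', reset
Bit 4: prefix='1' (no match yet)
Bit 5: prefix='11' -> emit 'f', reset
Bit 6: prefix='0' -> emit 'n', reset
Bit 7: prefix='1' (no match yet)
Bit 8: prefix='10' -> emit 'h', reset
Bit 9: prefix='1' (no match yet)
Bit 10: prefix='11' -> emit 'f', reset
Bit 11: prefix='1' (no match yet)
Bit 12: prefix='10' -> emit 'h', reset

Answer: fhfnhfh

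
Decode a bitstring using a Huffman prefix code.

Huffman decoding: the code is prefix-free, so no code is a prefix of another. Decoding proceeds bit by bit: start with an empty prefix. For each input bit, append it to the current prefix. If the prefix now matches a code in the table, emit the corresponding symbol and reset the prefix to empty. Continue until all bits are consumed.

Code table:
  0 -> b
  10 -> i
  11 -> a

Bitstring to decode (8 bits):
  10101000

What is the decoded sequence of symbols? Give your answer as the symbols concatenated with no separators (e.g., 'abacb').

Bit 0: prefix='1' (no match yet)
Bit 1: prefix='10' -> emit 'i', reset
Bit 2: prefix='1' (no match yet)
Bit 3: prefix='10' -> emit 'i', reset
Bit 4: prefix='1' (no match yet)
Bit 5: prefix='10' -> emit 'i', reset
Bit 6: prefix='0' -> emit 'b', reset
Bit 7: prefix='0' -> emit 'b', reset

Answer: iiibb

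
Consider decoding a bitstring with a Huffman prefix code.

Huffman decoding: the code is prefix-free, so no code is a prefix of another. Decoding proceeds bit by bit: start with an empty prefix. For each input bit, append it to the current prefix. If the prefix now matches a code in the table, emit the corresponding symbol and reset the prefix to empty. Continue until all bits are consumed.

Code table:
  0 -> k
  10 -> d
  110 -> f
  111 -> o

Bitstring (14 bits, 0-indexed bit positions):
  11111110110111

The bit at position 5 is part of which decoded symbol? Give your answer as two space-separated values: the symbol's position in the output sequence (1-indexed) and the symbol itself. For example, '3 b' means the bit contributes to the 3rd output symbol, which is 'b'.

Bit 0: prefix='1' (no match yet)
Bit 1: prefix='11' (no match yet)
Bit 2: prefix='111' -> emit 'o', reset
Bit 3: prefix='1' (no match yet)
Bit 4: prefix='11' (no match yet)
Bit 5: prefix='111' -> emit 'o', reset
Bit 6: prefix='1' (no match yet)
Bit 7: prefix='10' -> emit 'd', reset
Bit 8: prefix='1' (no match yet)
Bit 9: prefix='11' (no match yet)

Answer: 2 o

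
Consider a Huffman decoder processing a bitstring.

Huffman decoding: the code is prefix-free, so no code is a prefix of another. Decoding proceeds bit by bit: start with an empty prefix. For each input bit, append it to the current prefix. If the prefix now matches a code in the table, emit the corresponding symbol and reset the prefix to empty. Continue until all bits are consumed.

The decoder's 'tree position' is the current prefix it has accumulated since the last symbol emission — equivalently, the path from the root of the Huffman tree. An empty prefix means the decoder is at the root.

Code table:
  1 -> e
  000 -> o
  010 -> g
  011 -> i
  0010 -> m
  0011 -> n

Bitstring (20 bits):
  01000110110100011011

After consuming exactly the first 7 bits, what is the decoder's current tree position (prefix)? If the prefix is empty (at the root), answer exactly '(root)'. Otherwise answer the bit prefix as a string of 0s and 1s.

Bit 0: prefix='0' (no match yet)
Bit 1: prefix='01' (no match yet)
Bit 2: prefix='010' -> emit 'g', reset
Bit 3: prefix='0' (no match yet)
Bit 4: prefix='00' (no match yet)
Bit 5: prefix='001' (no match yet)
Bit 6: prefix='0011' -> emit 'n', reset

Answer: (root)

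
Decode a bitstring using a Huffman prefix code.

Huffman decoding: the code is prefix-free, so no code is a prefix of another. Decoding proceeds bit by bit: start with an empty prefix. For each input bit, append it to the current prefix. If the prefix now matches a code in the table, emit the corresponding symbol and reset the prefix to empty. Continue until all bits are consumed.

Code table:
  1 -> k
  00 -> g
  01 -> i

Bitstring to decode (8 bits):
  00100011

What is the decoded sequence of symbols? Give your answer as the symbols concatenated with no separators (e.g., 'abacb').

Bit 0: prefix='0' (no match yet)
Bit 1: prefix='00' -> emit 'g', reset
Bit 2: prefix='1' -> emit 'k', reset
Bit 3: prefix='0' (no match yet)
Bit 4: prefix='00' -> emit 'g', reset
Bit 5: prefix='0' (no match yet)
Bit 6: prefix='01' -> emit 'i', reset
Bit 7: prefix='1' -> emit 'k', reset

Answer: gkgik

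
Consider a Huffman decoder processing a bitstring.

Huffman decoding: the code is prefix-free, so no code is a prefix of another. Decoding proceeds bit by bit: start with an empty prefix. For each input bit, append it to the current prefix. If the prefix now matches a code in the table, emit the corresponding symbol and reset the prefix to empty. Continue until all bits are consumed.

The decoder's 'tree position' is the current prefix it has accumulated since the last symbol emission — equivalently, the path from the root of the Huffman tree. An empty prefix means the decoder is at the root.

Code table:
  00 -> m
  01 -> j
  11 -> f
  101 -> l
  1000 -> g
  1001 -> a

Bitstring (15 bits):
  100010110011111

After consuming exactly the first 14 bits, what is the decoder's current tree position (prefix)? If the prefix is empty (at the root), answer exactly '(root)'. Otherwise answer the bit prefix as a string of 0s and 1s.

Answer: 1

Derivation:
Bit 0: prefix='1' (no match yet)
Bit 1: prefix='10' (no match yet)
Bit 2: prefix='100' (no match yet)
Bit 3: prefix='1000' -> emit 'g', reset
Bit 4: prefix='1' (no match yet)
Bit 5: prefix='10' (no match yet)
Bit 6: prefix='101' -> emit 'l', reset
Bit 7: prefix='1' (no match yet)
Bit 8: prefix='10' (no match yet)
Bit 9: prefix='100' (no match yet)
Bit 10: prefix='1001' -> emit 'a', reset
Bit 11: prefix='1' (no match yet)
Bit 12: prefix='11' -> emit 'f', reset
Bit 13: prefix='1' (no match yet)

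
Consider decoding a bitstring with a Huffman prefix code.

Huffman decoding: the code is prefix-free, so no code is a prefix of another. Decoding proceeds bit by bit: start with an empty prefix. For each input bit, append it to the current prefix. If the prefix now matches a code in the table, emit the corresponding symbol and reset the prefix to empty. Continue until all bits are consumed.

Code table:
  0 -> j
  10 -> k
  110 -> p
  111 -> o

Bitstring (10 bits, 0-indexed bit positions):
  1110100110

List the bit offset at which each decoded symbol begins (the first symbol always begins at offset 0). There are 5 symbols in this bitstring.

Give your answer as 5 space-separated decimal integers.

Answer: 0 3 4 6 7

Derivation:
Bit 0: prefix='1' (no match yet)
Bit 1: prefix='11' (no match yet)
Bit 2: prefix='111' -> emit 'o', reset
Bit 3: prefix='0' -> emit 'j', reset
Bit 4: prefix='1' (no match yet)
Bit 5: prefix='10' -> emit 'k', reset
Bit 6: prefix='0' -> emit 'j', reset
Bit 7: prefix='1' (no match yet)
Bit 8: prefix='11' (no match yet)
Bit 9: prefix='110' -> emit 'p', reset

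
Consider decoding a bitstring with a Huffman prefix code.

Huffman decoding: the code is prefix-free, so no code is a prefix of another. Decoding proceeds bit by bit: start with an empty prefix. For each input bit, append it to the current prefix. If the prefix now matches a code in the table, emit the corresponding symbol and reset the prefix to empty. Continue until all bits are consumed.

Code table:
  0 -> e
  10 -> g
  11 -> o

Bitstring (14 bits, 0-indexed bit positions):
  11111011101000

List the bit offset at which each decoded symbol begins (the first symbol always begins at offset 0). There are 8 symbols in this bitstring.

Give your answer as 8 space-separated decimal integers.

Answer: 0 2 4 6 8 10 12 13

Derivation:
Bit 0: prefix='1' (no match yet)
Bit 1: prefix='11' -> emit 'o', reset
Bit 2: prefix='1' (no match yet)
Bit 3: prefix='11' -> emit 'o', reset
Bit 4: prefix='1' (no match yet)
Bit 5: prefix='10' -> emit 'g', reset
Bit 6: prefix='1' (no match yet)
Bit 7: prefix='11' -> emit 'o', reset
Bit 8: prefix='1' (no match yet)
Bit 9: prefix='10' -> emit 'g', reset
Bit 10: prefix='1' (no match yet)
Bit 11: prefix='10' -> emit 'g', reset
Bit 12: prefix='0' -> emit 'e', reset
Bit 13: prefix='0' -> emit 'e', reset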